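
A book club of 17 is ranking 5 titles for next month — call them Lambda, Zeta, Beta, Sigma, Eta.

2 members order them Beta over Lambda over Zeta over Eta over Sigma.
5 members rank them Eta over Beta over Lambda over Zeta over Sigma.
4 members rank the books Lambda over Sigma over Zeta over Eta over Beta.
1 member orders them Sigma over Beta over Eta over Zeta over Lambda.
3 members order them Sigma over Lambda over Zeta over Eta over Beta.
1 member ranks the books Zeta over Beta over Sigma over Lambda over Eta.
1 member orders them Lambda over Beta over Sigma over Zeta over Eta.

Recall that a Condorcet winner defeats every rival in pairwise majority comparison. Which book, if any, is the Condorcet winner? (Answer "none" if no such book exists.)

none

Pairwise majorities:
Lambda vs Zeta: Lambda is ranked higher on 2+5+4+3+1 = 15 ballots, Zeta on 2. Lambda wins 15–2.
Lambda vs Beta: 8 to 9, Beta.
Lambda vs Sigma: Lambda is ranked higher on 2+5+4+1 = 12 ballots, Sigma on 5. Lambda wins 12–5.
Lambda vs Eta: Lambda preferred on 2+4+3+1+1 = 11 ballots; Lambda wins 11–6.
Zeta vs Beta: 4+3+1 = 8 for Zeta, 9 for Beta — Beta by 9–8.
Zeta vs Sigma: Zeta preferred on 2+5+1 = 8 ballots; Sigma wins 9–8.
Zeta vs Eta: Zeta is ranked higher on 2+4+3+1+1 = 11 ballots, Eta on 6. Zeta wins 11–6.
Beta vs Sigma: 2+5+1+1 = 9 for Beta, 8 for Sigma — Beta by 9–8.
Beta vs Eta: 5 to 12, Eta.
Sigma vs Eta: Sigma is ranked higher on 4+1+3+1+1 = 10 ballots, Eta on 7. Sigma wins 10–7.
Every book loses at least once (Lambda loses to Beta; Zeta loses to Lambda; Beta loses to Eta; Sigma loses to Lambda; Eta loses to Lambda). The majority relation contains the cycle Lambda > Eta > Beta > Lambda, so there is no Condorcet winner.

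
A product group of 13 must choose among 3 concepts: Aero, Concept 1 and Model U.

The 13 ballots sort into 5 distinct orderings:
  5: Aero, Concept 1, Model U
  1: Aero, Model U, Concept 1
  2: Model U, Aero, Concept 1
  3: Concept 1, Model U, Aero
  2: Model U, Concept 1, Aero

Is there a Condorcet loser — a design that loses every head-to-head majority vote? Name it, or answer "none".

Head-to-head results (13 engineers):
Aero vs Concept 1: Aero is ranked higher on 5+1+2 = 8 ballots, Concept 1 on 5. Aero wins 8–5.
Aero vs Model U: 6 to 7, Model U.
Concept 1 vs Model U: Concept 1 is ranked higher on 5+3 = 8 ballots, Model U on 5. Concept 1 wins 8–5.
No design is winless: Aero beats Concept 1; Concept 1 beats Model U; Model U beats Aero. There is no Condorcet loser.

none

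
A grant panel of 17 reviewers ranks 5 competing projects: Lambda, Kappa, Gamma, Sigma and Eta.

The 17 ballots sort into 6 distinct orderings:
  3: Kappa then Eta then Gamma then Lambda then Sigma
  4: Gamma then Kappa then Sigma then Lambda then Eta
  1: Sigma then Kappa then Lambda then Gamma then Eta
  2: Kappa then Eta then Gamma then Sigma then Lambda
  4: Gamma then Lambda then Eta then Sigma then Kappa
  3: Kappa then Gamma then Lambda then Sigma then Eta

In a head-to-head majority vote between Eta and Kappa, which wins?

Ballots ranking Eta above Kappa: 4.
Ballots ranking Kappa above Eta: 17 − 4 = 13.
Kappa wins the head-to-head 13–4.

Kappa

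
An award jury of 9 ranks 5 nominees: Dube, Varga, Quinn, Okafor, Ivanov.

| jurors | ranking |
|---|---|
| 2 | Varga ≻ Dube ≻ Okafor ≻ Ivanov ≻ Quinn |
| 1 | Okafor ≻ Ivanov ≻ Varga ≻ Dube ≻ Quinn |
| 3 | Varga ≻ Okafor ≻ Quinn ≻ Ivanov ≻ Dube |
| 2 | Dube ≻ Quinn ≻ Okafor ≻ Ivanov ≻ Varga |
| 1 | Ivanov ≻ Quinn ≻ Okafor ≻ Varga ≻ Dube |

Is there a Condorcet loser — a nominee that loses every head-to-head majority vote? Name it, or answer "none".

Pairwise majorities:
Dube–Varga: Varga 7–2.
Dube vs Quinn: Dube wins 5–4.
Dube vs Okafor: Okafor wins 5–4.
Dube vs Ivanov: Dube preferred on 2+2 = 4 ballots; Ivanov wins 5–4.
Varga vs Quinn: 2+1+3 = 6 for Varga, 3 for Quinn — Varga by 6–3.
Varga–Okafor: Varga 5–4.
Varga–Ivanov: Varga 5–4.
Quinn–Okafor: Okafor 6–3.
Quinn vs Ivanov: 5 to 4, Quinn.
Okafor vs Ivanov: Okafor is ranked higher on 2+1+3+2 = 8 ballots, Ivanov on 1. Okafor wins 8–1.
Each nominee has at least one pairwise win (Dube beats Quinn; Varga beats Dube; Quinn beats Ivanov; Okafor beats Dube; Ivanov beats Dube) — no Condorcet loser.

none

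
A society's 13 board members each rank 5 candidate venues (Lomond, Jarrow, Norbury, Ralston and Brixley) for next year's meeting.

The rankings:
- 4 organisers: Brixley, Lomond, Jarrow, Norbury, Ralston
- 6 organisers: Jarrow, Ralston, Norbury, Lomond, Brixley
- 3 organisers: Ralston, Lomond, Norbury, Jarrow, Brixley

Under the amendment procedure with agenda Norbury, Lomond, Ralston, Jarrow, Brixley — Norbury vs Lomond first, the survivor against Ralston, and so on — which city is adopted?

Jarrow

Round 1: Norbury vs Lomond — 6–7, Lomond advances.
Round 2: Lomond vs Ralston — 4–9, Ralston advances.
Round 3: Ralston vs Jarrow — 3–10, Jarrow advances.
Round 4: Jarrow vs Brixley — 9–4, Jarrow advances.
Jarrow survives the agenda.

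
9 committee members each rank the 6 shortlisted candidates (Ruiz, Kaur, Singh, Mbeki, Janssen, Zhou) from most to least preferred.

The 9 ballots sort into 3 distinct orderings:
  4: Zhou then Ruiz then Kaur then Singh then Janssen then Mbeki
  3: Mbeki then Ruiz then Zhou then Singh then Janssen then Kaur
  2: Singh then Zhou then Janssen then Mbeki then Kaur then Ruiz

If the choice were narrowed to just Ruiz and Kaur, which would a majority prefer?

Ruiz

Ballots ranking Ruiz above Kaur: 4 + 3 = 7.
Ballots ranking Kaur above Ruiz: 9 − 7 = 2.
Ruiz wins the head-to-head 7–2.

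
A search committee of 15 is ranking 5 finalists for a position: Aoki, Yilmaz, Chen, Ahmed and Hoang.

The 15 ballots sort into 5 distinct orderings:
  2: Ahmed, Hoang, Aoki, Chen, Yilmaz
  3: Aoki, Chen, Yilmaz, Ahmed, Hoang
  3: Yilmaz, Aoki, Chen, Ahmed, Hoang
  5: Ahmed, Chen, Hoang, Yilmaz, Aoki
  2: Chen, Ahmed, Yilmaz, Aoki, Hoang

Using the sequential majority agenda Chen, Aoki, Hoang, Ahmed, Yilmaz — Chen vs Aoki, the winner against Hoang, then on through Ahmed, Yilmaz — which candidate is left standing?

Round 1: Chen vs Aoki — 7–8, Aoki advances.
Round 2: Aoki vs Hoang — 8–7, Aoki advances.
Round 3: Aoki vs Ahmed — 6–9, Ahmed advances.
Round 4: Ahmed vs Yilmaz — 9–6, Ahmed advances.
Ahmed survives the agenda.

Ahmed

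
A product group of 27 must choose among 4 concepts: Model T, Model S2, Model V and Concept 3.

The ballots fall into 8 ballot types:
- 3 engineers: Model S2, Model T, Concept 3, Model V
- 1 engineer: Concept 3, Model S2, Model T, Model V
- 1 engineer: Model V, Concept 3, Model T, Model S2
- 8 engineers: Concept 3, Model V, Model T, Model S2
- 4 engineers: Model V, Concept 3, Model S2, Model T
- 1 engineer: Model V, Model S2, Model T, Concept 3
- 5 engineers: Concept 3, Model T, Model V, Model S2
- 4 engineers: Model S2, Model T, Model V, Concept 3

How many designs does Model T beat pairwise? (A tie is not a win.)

Model T against each rival (27 engineers):
Model T vs Model S2: Model T, 14–13.
Model T vs Model V: Model V wins 14–13.
Model T vs Concept 3: Model T preferred on 3+1+4 = 8 ballots; Concept 3 wins 19–8.
Model T beats Model S2; loses to Model V, Concept 3 — 1 pairwise win.

1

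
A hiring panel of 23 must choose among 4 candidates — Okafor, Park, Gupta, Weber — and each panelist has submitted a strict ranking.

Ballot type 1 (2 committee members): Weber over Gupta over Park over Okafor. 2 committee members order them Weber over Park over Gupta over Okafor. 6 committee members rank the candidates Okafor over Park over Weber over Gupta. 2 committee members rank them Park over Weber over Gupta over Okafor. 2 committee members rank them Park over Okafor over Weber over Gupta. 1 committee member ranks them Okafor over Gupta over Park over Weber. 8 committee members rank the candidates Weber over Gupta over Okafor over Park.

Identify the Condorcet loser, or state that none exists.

Head-to-head results (23 committee members):
Okafor vs Park: Okafor wins 15–8.
Okafor–Gupta: Gupta 14–9.
Okafor vs Weber: Weber, 14–9.
Park vs Gupta: Park, 12–11.
Park vs Weber: Weber wins 12–11.
Gupta vs Weber: Weber, 22–1.
Each candidate has at least one pairwise win (Okafor beats Park; Park beats Gupta; Gupta beats Okafor; Weber beats Okafor) — no Condorcet loser.

none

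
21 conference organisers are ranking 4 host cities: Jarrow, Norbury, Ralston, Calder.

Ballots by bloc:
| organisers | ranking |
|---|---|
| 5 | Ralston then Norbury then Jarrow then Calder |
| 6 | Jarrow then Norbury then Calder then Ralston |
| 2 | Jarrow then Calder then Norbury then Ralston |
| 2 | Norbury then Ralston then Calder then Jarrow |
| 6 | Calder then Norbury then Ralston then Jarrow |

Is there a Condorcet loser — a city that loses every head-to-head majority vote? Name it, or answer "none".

none

Head-to-head results (21 organisers):
Jarrow–Norbury: Norbury 13–8.
Jarrow vs Ralston: 6+2 = 8 for Jarrow, 13 for Ralston — Ralston by 13–8.
Jarrow vs Calder: 13 to 8, Jarrow.
Norbury vs Ralston: Norbury preferred on 6+2+2+6 = 16 ballots; Norbury wins 16–5.
Norbury vs Calder: Norbury wins 13–8.
Ralston vs Calder: 5+2 = 7 for Ralston, 14 for Calder — Calder by 14–7.
Each city has at least one pairwise win (Jarrow beats Calder; Norbury beats Jarrow; Ralston beats Jarrow; Calder beats Ralston) — no Condorcet loser.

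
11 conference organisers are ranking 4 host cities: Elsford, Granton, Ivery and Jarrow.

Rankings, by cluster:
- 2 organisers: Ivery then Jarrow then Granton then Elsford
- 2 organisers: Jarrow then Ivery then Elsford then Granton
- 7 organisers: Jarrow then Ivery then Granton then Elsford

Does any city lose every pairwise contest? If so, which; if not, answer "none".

Elsford

Head-to-head results (11 organisers):
Elsford vs Granton: Elsford is ranked higher on 2 ballots, Granton on 9. Granton wins 9–2.
Elsford vs Ivery: Ivery wins 11–0.
Elsford vs Jarrow: Elsford is ranked higher on 0 ballots, Jarrow on 11. Jarrow wins 11–0.
Granton vs Ivery: Granton preferred on 0 ballots; Ivery wins 11–0.
Granton–Jarrow: Jarrow 11–0.
Ivery vs Jarrow: Ivery is ranked higher on 2 ballots, Jarrow on 9. Jarrow wins 9–2.
Elsford loses to every other city — it is the Condorcet loser.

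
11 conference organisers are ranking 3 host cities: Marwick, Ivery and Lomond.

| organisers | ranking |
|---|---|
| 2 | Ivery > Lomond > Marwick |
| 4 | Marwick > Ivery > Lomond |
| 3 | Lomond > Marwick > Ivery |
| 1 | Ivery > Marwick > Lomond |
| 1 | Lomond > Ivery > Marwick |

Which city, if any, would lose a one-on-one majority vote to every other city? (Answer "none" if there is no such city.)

none

Pairwise majorities:
Marwick vs Ivery: Marwick, 7–4.
Marwick vs Lomond: Marwick preferred on 4+1 = 5 ballots; Lomond wins 6–5.
Ivery vs Lomond: 2+4+1 = 7 for Ivery, 4 for Lomond — Ivery by 7–4.
Each city has at least one pairwise win (Marwick beats Ivery; Ivery beats Lomond; Lomond beats Marwick) — no Condorcet loser.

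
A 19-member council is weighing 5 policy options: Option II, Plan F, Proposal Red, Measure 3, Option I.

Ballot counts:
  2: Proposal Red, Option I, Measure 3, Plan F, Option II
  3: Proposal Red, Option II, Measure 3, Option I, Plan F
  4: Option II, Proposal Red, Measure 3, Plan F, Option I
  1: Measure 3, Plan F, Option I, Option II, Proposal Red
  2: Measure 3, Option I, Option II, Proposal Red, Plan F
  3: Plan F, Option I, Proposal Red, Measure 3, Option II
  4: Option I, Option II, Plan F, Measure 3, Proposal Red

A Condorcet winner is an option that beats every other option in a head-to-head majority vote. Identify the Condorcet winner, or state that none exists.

Head-to-head results (19 council members):
Option II–Plan F: Option II 13–6.
Option II–Proposal Red: Option II 11–8.
Option II vs Measure 3: Option II wins 11–8.
Option II vs Option I: Option I, 12–7.
Plan F vs Proposal Red: Proposal Red, 11–8.
Plan F vs Measure 3: Measure 3 wins 12–7.
Plan F–Option I: Option I 11–8.
Proposal Red vs Measure 3: Proposal Red wins 12–7.
Proposal Red vs Option I: Option I wins 10–9.
Measure 3 vs Option I: Measure 3 wins 10–9.
Every option loses at least once (Option II loses to Option I; Plan F loses to Option II; Proposal Red loses to Option II; Measure 3 loses to Option II; Option I loses to Measure 3). The majority relation contains the cycle Option II beats Measure 3 beats Option I beats Option II, so there is no Condorcet winner.

none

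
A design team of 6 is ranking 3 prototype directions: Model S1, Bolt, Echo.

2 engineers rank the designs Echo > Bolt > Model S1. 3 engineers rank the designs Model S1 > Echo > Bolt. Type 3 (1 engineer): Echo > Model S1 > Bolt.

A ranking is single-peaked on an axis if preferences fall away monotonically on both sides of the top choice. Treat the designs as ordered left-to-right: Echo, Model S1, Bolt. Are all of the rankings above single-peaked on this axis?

no

Axis positions: Echo=1, Model S1=2, Bolt=3.
Type 1: ranking walks positions 1-3-2; Bolt is ranked above Model S1 even though Model S1 lies between Bolt and the peak Echo on the axis — preferences dip and rise again. Not single-peaked.
Type 2 (peak Model S1 at position 2): ranking walks positions 2-1-3, expanding outward from the peak — single-peaked.
Type 3 (peak Echo at position 1): ranking walks positions 1-2-3, expanding outward from the peak — single-peaked.
Type 1 violates single-peakedness, so the profile is not single-peaked on this axis.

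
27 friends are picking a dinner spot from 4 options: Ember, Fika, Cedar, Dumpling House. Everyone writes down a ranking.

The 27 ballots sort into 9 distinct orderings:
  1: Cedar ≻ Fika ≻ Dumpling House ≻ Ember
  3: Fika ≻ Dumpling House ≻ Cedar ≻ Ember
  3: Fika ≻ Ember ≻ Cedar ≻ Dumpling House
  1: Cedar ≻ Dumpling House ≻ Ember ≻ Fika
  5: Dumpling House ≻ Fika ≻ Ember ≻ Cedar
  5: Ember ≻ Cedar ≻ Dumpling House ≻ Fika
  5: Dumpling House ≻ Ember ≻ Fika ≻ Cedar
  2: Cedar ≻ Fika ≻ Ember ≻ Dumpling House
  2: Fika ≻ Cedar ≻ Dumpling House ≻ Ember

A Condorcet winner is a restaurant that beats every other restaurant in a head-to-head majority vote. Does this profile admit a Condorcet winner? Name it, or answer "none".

Pairwise majorities:
Ember vs Fika: Ember is ranked higher on 1+5+5 = 11 ballots, Fika on 16. Fika wins 16–11.
Ember vs Cedar: Ember is ranked higher on 3+5+5+5 = 18 ballots, Cedar on 9. Ember wins 18–9.
Ember vs Dumpling House: Ember is ranked higher on 3+5+2 = 10 ballots, Dumpling House on 17. Dumpling House wins 17–10.
Fika–Cedar: Fika 18–9.
Fika vs Dumpling House: Fika preferred on 1+3+3+2+2 = 11 ballots; Dumpling House wins 16–11.
Cedar vs Dumpling House: 14 to 13, Cedar.
Each restaurant drops at least one matchup (Ember loses to Fika; Fika loses to Dumpling House; Cedar loses to Ember; Dumpling House loses to Cedar); the cycle Ember > Cedar > Dumpling House > Ember rules out a Condorcet winner.

none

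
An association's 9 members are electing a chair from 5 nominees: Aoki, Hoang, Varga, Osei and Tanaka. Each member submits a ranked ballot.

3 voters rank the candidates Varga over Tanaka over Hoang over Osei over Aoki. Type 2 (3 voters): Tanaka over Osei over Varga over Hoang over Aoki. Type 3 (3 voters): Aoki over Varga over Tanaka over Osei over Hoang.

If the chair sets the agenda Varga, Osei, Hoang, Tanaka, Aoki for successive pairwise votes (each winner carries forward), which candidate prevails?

Round 1: Varga vs Osei — 6–3, Varga advances.
Round 2: Varga vs Hoang — 9–0, Varga advances.
Round 3: Varga vs Tanaka — 6–3, Varga advances.
Round 4: Varga vs Aoki — 6–3, Varga advances.
The agenda winner is Varga.

Varga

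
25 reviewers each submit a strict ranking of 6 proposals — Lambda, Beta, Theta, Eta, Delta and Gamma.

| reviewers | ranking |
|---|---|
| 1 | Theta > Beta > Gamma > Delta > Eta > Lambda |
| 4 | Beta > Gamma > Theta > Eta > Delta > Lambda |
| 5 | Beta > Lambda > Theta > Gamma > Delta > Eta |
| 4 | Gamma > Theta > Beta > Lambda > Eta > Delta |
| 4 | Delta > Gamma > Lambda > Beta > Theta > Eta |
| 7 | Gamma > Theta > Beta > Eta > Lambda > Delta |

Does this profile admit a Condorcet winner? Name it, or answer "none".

Pairwise majorities:
Lambda vs Beta: Beta wins 21–4.
Lambda vs Theta: 5+4 = 9 for Lambda, 16 for Theta — Theta by 16–9.
Lambda vs Eta: Lambda wins 13–12.
Lambda vs Delta: Lambda wins 16–9.
Lambda–Gamma: Gamma 20–5.
Beta vs Theta: Beta, 13–12.
Beta vs Eta: 1+4+5+4+4+7 = 25 for Beta, 0 for Eta — Beta by 25–0.
Beta vs Delta: 21 to 4, Beta.
Beta–Gamma: Gamma 15–10.
Theta vs Eta: Theta, 25–0.
Theta–Delta: Theta 21–4.
Theta vs Gamma: Gamma, 19–6.
Eta vs Delta: Eta wins 15–10.
Eta vs Gamma: Gamma wins 25–0.
Delta vs Gamma: 4 for Delta, 21 for Gamma — Gamma by 21–4.
Gamma defeats every rival head-to-head and is the Condorcet winner.

Gamma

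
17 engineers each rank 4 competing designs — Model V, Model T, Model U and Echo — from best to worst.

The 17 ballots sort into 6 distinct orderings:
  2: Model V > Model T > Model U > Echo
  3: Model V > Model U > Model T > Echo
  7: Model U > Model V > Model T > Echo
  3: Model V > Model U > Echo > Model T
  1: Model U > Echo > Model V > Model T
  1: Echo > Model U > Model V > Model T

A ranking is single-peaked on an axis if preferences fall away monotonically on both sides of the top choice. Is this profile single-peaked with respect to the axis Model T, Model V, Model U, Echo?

yes

Axis positions: Model T=1, Model V=2, Model U=3, Echo=4.
Group 1 (peak Model V at position 2): ranking walks positions 2-1-3-4, expanding outward from the peak — single-peaked.
Group 2 (peak Model V at position 2): ranking walks positions 2-3-1-4, expanding outward from the peak — single-peaked.
Group 3 (peak Model U at position 3): ranking walks positions 3-2-1-4, expanding outward from the peak — single-peaked.
Group 4 (peak Model V at position 2): ranking walks positions 2-3-4-1, expanding outward from the peak — single-peaked.
Group 5 (peak Model U at position 3): ranking walks positions 3-4-2-1, expanding outward from the peak — single-peaked.
Group 6 (peak Echo at position 4): ranking walks positions 4-3-2-1, expanding outward from the peak — single-peaked.
Every ranking is single-peaked on this axis.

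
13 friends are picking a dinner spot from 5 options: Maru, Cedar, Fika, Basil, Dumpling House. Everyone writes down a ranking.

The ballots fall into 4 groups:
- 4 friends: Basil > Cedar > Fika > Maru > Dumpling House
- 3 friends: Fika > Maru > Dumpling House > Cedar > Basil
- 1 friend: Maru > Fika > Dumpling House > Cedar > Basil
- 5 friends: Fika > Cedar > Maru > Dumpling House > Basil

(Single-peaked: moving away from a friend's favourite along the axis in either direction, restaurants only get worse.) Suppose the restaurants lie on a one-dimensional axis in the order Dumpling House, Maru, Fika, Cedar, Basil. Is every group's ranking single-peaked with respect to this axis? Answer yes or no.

Axis positions: Dumpling House=1, Maru=2, Fika=3, Cedar=4, Basil=5.
Group 1 (peak Basil at position 5): ranking walks positions 5-4-3-2-1, expanding outward from the peak — single-peaked.
Group 2 (peak Fika at position 3): ranking walks positions 3-2-1-4-5, expanding outward from the peak — single-peaked.
Group 3 (peak Maru at position 2): ranking walks positions 2-3-1-4-5, expanding outward from the peak — single-peaked.
Group 4 (peak Fika at position 3): ranking walks positions 3-4-2-1-5, expanding outward from the peak — single-peaked.
Every ranking is single-peaked on this axis.

yes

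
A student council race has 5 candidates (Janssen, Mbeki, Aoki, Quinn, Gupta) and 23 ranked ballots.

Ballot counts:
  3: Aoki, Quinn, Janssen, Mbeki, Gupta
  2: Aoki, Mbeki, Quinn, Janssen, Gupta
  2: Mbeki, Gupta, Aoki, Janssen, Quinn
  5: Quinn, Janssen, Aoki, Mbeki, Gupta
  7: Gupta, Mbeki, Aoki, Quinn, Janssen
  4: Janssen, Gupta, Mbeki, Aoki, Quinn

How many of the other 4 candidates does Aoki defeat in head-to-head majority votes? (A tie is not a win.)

Aoki against each rival (23 voters):
Aoki vs Janssen: Aoki wins 14–9.
Aoki–Mbeki: Mbeki 13–10.
Aoki vs Quinn: Aoki preferred on 3+2+2+7+4 = 18 ballots; Aoki wins 18–5.
Aoki vs Gupta: Aoki preferred on 3+2+5 = 10 ballots; Gupta wins 13–10.
Aoki beats Janssen, Quinn; loses to Mbeki, Gupta — 2 pairwise wins.

2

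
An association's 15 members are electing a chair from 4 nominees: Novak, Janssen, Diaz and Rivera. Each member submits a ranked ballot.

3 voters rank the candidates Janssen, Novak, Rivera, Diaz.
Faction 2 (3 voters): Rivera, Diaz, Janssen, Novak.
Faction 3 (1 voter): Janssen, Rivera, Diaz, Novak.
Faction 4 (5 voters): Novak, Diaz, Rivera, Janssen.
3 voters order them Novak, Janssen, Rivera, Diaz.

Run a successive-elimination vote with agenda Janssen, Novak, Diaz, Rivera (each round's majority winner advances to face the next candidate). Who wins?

Novak

Round 1: Janssen vs Novak — 7–8, Novak advances.
Round 2: Novak vs Diaz — 11–4, Novak advances.
Round 3: Novak vs Rivera — 11–4, Novak advances.
Novak survives the agenda.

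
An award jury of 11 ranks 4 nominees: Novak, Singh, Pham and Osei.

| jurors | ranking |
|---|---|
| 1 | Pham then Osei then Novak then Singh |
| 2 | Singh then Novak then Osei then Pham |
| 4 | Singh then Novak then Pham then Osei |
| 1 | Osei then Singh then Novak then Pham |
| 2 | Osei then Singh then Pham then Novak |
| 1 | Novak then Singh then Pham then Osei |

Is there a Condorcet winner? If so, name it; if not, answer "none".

Check each pair by majority over 11 ballots:
Novak vs Singh: Singh wins 9–2.
Novak–Pham: Novak 8–3.
Novak–Osei: Novak 7–4.
Singh vs Pham: Singh wins 10–1.
Singh vs Osei: Singh wins 7–4.
Pham vs Osei: Pham, 6–5.
Singh beats each of Novak, Pham, Osei — Singh is the Condorcet winner.

Singh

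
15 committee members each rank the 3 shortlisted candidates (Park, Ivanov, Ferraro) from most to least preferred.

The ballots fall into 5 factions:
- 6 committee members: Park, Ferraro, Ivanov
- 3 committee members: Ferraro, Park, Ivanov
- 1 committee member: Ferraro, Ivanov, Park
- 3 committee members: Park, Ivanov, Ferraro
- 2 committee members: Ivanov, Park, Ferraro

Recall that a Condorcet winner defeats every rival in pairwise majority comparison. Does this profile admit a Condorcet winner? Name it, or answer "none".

Head-to-head results (15 committee members):
Park vs Ivanov: 12 to 3, Park.
Park vs Ferraro: Park preferred on 6+3+2 = 11 ballots; Park wins 11–4.
Ivanov–Ferraro: Ferraro 10–5.
Park defeats every rival head-to-head and is the Condorcet winner.

Park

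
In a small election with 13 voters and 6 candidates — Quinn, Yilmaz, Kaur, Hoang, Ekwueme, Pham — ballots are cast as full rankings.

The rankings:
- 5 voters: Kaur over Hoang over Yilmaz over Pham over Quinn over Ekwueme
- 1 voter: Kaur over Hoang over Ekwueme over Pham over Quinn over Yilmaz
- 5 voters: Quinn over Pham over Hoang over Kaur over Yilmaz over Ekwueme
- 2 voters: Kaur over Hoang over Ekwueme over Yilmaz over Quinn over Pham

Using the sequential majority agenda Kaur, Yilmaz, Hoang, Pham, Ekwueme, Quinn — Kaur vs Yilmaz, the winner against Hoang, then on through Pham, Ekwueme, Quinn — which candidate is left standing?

Kaur

Round 1: Kaur vs Yilmaz — 13–0, Kaur advances.
Round 2: Kaur vs Hoang — 8–5, Kaur advances.
Round 3: Kaur vs Pham — 8–5, Kaur advances.
Round 4: Kaur vs Ekwueme — 13–0, Kaur advances.
Round 5: Kaur vs Quinn — 8–5, Kaur advances.
Kaur survives the agenda.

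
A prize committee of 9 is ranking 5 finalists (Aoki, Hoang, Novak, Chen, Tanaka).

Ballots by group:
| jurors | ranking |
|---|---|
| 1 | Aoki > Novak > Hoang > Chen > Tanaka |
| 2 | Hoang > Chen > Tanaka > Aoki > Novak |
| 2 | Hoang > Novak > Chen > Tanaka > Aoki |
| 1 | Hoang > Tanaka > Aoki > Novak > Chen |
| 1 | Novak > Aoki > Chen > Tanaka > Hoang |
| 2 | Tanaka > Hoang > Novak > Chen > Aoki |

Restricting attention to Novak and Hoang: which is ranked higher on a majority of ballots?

Ballots ranking Novak above Hoang: 1 + 1 = 2.
Ballots ranking Hoang above Novak: 9 − 2 = 7.
Hoang wins the head-to-head 7–2.

Hoang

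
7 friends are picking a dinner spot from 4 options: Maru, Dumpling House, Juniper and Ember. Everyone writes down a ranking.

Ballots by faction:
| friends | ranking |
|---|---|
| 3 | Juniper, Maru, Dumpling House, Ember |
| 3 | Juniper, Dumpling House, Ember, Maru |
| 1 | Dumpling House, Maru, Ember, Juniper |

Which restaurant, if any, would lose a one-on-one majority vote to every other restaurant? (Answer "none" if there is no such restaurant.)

Ember

Pairwise majorities:
Maru vs Dumpling House: Dumpling House wins 4–3.
Maru vs Juniper: 1 to 6, Juniper.
Maru vs Ember: Maru preferred on 3+1 = 4 ballots; Maru wins 4–3.
Dumpling House vs Juniper: Dumpling House preferred on 1 ballot; Juniper wins 6–1.
Dumpling House vs Ember: Dumpling House preferred on 3+3+1 = 7 ballots; Dumpling House wins 7–0.
Juniper vs Ember: 3+3 = 6 for Juniper, 1 for Ember — Juniper by 6–1.
Ember loses to every other restaurant — it is the Condorcet loser.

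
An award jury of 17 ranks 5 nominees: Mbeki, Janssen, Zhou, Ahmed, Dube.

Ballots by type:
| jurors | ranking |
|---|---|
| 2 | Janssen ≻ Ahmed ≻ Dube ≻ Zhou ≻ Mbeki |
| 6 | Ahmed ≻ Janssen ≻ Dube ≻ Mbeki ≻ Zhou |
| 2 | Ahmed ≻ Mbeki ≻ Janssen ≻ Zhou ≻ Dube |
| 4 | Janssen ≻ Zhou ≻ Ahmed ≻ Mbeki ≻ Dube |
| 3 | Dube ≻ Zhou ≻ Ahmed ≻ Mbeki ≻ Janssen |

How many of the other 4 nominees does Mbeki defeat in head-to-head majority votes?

Mbeki against each rival (17 jurors):
Mbeki vs Janssen: Janssen, 12–5.
Mbeki–Zhou: Zhou 9–8.
Mbeki vs Ahmed: Ahmed, 17–0.
Mbeki vs Dube: 6 to 11, Dube.
Mbeki beats no one; loses to Janssen, Zhou, Ahmed, Dube — 0 pairwise wins.

0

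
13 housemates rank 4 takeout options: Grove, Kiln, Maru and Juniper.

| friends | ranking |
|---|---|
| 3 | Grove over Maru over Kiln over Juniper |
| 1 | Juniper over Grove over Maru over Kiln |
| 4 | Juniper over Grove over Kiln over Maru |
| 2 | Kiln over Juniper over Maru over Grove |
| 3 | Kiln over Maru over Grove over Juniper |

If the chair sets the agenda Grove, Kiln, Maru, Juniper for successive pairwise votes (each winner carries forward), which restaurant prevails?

Juniper

Round 1: Grove vs Kiln — 8–5, Grove advances.
Round 2: Grove vs Maru — 8–5, Grove advances.
Round 3: Grove vs Juniper — 6–7, Juniper advances.
Juniper survives the agenda.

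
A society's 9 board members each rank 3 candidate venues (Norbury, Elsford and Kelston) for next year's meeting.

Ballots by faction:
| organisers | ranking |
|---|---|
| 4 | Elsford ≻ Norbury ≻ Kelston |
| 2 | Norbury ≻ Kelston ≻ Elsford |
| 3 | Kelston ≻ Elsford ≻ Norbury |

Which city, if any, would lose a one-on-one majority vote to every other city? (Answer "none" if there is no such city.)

Head-to-head results (9 organisers):
Norbury vs Elsford: 2 for Norbury, 7 for Elsford — Elsford by 7–2.
Norbury vs Kelston: 6 to 3, Norbury.
Elsford vs Kelston: Elsford is ranked higher on 4 ballots, Kelston on 5. Kelston wins 5–4.
Every city wins at least one matchup (Norbury beats Kelston; Elsford beats Norbury; Kelston beats Elsford), so there is no Condorcet loser.

none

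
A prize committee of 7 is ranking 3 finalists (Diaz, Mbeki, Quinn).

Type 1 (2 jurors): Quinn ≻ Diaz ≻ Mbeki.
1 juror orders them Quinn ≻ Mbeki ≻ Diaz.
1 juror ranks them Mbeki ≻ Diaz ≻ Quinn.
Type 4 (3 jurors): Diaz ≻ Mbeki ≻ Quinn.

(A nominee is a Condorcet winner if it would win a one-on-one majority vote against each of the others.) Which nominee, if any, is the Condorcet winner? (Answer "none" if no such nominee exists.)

Diaz

Head-to-head results (7 jurors):
Diaz vs Mbeki: 2+3 = 5 for Diaz, 2 for Mbeki — Diaz by 5–2.
Diaz vs Quinn: 4 to 3, Diaz.
Mbeki vs Quinn: 1+3 = 4 for Mbeki, 3 for Quinn — Mbeki by 4–3.
Only Diaz has no losses; Diaz is the Condorcet winner.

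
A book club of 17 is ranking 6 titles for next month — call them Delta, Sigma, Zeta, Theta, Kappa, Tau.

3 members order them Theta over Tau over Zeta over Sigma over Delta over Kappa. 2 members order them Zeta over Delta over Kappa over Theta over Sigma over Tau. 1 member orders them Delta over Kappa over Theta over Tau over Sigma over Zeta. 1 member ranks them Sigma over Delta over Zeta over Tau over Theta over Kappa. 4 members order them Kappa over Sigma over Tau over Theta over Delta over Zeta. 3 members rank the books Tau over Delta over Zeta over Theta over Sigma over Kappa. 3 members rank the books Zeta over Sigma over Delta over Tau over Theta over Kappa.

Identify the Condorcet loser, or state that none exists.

Kappa

Pairwise majorities:
Delta vs Sigma: Sigma wins 11–6.
Delta vs Zeta: Delta is ranked higher on 1+1+4+3 = 9 ballots, Zeta on 8. Delta wins 9–8.
Delta–Theta: Delta 10–7.
Delta–Kappa: Delta 13–4.
Delta vs Tau: Tau wins 10–7.
Sigma vs Zeta: Sigma preferred on 1+1+4 = 6 ballots; Zeta wins 11–6.
Sigma vs Theta: 8 to 9, Theta.
Sigma vs Kappa: Sigma, 10–7.
Sigma vs Tau: 2+1+4+3 = 10 for Sigma, 7 for Tau — Sigma by 10–7.
Zeta vs Theta: Zeta preferred on 2+1+3+3 = 9 ballots; Zeta wins 9–8.
Zeta vs Kappa: 3+2+1+3+3 = 12 for Zeta, 5 for Kappa — Zeta by 12–5.
Zeta vs Tau: Zeta preferred on 2+1+3 = 6 ballots; Tau wins 11–6.
Theta vs Kappa: Theta wins 10–7.
Theta vs Tau: 3+2+1 = 6 for Theta, 11 for Tau — Tau by 11–6.
Kappa vs Tau: 7 to 10, Tau.
Kappa is beaten in every head-to-head and is the Condorcet loser.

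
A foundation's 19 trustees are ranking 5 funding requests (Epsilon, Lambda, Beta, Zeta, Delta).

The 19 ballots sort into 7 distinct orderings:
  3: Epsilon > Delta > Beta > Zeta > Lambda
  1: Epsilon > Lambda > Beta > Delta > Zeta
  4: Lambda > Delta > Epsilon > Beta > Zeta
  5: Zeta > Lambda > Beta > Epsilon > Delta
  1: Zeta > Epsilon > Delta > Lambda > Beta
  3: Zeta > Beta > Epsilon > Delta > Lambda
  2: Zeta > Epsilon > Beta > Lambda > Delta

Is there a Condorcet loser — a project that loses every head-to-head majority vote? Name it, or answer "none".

Delta

Head-to-head results (19 reviewers):
Epsilon vs Lambda: Epsilon preferred on 3+1+1+3+2 = 10 ballots; Epsilon wins 10–9.
Epsilon vs Beta: Epsilon wins 11–8.
Epsilon vs Zeta: 3+1+4 = 8 for Epsilon, 11 for Zeta — Zeta by 11–8.
Epsilon vs Delta: Epsilon preferred on 3+1+5+1+3+2 = 15 ballots; Epsilon wins 15–4.
Lambda vs Beta: Lambda wins 11–8.
Lambda vs Zeta: Lambda is ranked higher on 1+4 = 5 ballots, Zeta on 14. Zeta wins 14–5.
Lambda vs Delta: 1+4+5+2 = 12 for Lambda, 7 for Delta — Lambda by 12–7.
Beta–Zeta: Zeta 11–8.
Beta vs Delta: 11 to 8, Beta.
Zeta vs Delta: 5+1+3+2 = 11 for Zeta, 8 for Delta — Zeta by 11–8.
Only Delta has no wins; Delta is the Condorcet loser.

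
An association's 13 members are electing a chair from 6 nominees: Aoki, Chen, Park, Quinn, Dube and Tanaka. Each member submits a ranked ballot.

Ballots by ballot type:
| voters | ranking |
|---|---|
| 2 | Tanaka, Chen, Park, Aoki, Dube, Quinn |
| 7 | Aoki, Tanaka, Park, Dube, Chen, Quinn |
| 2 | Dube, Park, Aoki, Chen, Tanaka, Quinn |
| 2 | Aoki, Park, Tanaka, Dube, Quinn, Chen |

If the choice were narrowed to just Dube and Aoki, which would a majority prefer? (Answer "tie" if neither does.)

Ballots ranking Dube above Aoki: 2.
Ballots ranking Aoki above Dube: 13 − 2 = 11.
Aoki wins the head-to-head 11–2.

Aoki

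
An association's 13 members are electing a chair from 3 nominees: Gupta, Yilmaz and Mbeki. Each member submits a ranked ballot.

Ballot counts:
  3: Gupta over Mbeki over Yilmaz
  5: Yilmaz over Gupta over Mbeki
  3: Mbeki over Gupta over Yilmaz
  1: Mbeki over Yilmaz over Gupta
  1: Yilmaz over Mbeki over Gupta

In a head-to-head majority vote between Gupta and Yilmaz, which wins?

Yilmaz

Ballots ranking Gupta above Yilmaz: 3 + 3 = 6.
Ballots ranking Yilmaz above Gupta: 13 − 6 = 7.
Yilmaz wins the head-to-head 7–6.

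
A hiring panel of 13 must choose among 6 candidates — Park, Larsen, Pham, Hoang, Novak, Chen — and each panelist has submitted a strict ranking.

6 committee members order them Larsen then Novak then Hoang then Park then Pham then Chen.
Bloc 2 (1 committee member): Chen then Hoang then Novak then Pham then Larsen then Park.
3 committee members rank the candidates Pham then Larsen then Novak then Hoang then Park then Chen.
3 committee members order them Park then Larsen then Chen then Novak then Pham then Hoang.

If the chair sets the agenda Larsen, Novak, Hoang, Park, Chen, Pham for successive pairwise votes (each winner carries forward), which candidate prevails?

Round 1: Larsen vs Novak — 12–1, Larsen advances.
Round 2: Larsen vs Hoang — 12–1, Larsen advances.
Round 3: Larsen vs Park — 10–3, Larsen advances.
Round 4: Larsen vs Chen — 12–1, Larsen advances.
Round 5: Larsen vs Pham — 9–4, Larsen advances.
Larsen survives the agenda.

Larsen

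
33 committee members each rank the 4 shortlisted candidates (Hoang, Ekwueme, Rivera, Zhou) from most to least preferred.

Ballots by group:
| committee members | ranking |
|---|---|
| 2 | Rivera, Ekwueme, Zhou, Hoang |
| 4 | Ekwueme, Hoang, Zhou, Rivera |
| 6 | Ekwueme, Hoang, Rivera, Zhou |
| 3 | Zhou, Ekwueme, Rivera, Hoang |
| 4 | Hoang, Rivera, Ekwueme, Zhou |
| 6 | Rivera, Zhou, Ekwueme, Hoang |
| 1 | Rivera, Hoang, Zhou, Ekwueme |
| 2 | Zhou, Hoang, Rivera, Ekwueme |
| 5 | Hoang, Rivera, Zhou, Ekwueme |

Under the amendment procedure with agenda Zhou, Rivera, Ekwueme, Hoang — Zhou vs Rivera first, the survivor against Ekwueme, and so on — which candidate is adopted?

Round 1: Zhou vs Rivera — 9–24, Rivera advances.
Round 2: Rivera vs Ekwueme — 20–13, Rivera advances.
Round 3: Rivera vs Hoang — 12–21, Hoang advances.
Hoang survives the agenda.

Hoang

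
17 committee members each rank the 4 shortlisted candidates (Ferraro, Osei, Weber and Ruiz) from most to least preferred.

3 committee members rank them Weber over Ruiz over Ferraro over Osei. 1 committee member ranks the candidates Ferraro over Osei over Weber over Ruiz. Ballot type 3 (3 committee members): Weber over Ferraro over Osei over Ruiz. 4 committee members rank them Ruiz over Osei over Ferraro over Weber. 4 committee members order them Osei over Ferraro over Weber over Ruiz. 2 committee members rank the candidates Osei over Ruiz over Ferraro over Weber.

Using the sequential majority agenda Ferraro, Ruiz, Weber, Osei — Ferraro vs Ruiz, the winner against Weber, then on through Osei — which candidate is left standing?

Osei

Round 1: Ferraro vs Ruiz — 8–9, Ruiz advances.
Round 2: Ruiz vs Weber — 6–11, Weber advances.
Round 3: Weber vs Osei — 6–11, Osei advances.
The agenda winner is Osei.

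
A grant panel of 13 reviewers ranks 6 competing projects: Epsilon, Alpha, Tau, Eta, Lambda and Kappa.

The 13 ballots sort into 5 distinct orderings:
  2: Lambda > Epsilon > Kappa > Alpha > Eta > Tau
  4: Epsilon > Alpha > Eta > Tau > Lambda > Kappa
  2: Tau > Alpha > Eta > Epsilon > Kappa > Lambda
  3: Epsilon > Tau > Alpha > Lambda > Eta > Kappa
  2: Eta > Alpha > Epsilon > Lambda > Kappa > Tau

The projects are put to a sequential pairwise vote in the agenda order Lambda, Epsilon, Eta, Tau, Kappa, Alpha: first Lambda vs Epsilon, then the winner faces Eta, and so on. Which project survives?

Round 1: Lambda vs Epsilon — 2–11, Epsilon advances.
Round 2: Epsilon vs Eta — 9–4, Epsilon advances.
Round 3: Epsilon vs Tau — 11–2, Epsilon advances.
Round 4: Epsilon vs Kappa — 13–0, Epsilon advances.
Round 5: Epsilon vs Alpha — 9–4, Epsilon advances.
Epsilon survives the agenda.

Epsilon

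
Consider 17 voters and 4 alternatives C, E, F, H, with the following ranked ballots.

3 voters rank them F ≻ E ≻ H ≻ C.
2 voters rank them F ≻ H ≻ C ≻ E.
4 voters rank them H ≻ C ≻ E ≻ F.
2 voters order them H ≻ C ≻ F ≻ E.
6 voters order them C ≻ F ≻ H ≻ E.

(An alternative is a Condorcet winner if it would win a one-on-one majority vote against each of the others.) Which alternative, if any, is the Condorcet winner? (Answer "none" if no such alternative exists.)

Check each pair by majority over 17 ballots:
C vs E: 14 to 3, C.
C vs F: C preferred on 4+2+6 = 12 ballots; C wins 12–5.
C–H: H 11–6.
E vs F: F wins 13–4.
E–H: H 14–3.
F–H: F 11–6.
No alternative is unbeaten: C loses to H; E loses to C; F loses to C; H loses to F. In particular C → F → H → C is a majority cycle — no Condorcet winner exists.

none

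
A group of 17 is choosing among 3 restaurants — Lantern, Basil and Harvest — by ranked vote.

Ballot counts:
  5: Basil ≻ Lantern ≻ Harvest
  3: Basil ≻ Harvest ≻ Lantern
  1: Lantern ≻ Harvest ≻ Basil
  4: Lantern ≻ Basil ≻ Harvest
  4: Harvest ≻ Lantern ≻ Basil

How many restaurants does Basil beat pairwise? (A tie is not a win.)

Basil against each rival (17 friends):
Basil vs Lantern: 8 to 9, Lantern.
Basil vs Harvest: Basil is ranked higher on 5+3+4 = 12 ballots, Harvest on 5. Basil wins 12–5.
Basil beats Harvest; loses to Lantern — 1 pairwise win.

1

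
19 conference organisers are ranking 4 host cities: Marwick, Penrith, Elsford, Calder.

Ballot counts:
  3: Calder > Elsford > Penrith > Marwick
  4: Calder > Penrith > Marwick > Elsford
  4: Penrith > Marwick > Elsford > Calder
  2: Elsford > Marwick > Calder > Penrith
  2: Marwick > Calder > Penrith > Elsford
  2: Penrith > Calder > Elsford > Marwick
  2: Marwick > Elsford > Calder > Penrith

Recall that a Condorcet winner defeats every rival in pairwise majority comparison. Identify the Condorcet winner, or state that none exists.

Pairwise majorities:
Marwick vs Penrith: Penrith, 13–6.
Marwick vs Elsford: Marwick wins 12–7.
Marwick vs Calder: Marwick, 10–9.
Penrith vs Elsford: Penrith, 12–7.
Penrith vs Calder: Calder, 13–6.
Elsford vs Calder: Calder, 11–8.
Every city loses at least once (Marwick loses to Penrith; Penrith loses to Calder; Elsford loses to Marwick; Calder loses to Marwick). The majority relation contains the cycle Marwick beats Calder beats Penrith beats Marwick, so there is no Condorcet winner.

none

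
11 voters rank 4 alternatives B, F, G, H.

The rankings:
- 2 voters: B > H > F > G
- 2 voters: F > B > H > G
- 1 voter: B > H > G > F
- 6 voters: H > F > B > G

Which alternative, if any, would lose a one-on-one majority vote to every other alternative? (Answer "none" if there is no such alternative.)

Pairwise majorities:
B vs F: B preferred on 2+1 = 3 ballots; F wins 8–3.
B vs G: B, 11–0.
B vs H: 5 to 6, H.
F vs G: F wins 10–1.
F–H: H 9–2.
G vs H: G preferred on 0 ballots; H wins 11–0.
G is beaten in every head-to-head and is the Condorcet loser.

G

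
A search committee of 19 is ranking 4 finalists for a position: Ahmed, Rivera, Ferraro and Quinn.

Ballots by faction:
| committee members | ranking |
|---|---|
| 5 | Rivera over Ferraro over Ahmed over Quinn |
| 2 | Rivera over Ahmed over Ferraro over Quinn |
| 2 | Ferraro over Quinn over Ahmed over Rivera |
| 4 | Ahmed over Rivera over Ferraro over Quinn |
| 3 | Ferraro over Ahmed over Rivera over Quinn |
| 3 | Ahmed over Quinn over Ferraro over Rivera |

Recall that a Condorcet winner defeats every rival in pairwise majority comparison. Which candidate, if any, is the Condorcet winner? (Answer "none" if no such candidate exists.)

none

Check each pair by majority over 19 ballots:
Ahmed vs Rivera: 2+4+3+3 = 12 for Ahmed, 7 for Rivera — Ahmed by 12–7.
Ahmed vs Ferraro: Ahmed is ranked higher on 2+4+3 = 9 ballots, Ferraro on 10. Ferraro wins 10–9.
Ahmed vs Quinn: 5+2+4+3+3 = 17 for Ahmed, 2 for Quinn — Ahmed by 17–2.
Rivera vs Ferraro: Rivera is ranked higher on 5+2+4 = 11 ballots, Ferraro on 8. Rivera wins 11–8.
Rivera vs Quinn: Rivera is ranked higher on 5+2+4+3 = 14 ballots, Quinn on 5. Rivera wins 14–5.
Ferraro vs Quinn: Ferraro preferred on 5+2+2+4+3 = 16 ballots; Ferraro wins 16–3.
Each candidate drops at least one matchup (Ahmed loses to Ferraro; Rivera loses to Ahmed; Ferraro loses to Rivera; Quinn loses to Ahmed); the cycle Ahmed > Rivera > Ferraro > Ahmed rules out a Condorcet winner.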